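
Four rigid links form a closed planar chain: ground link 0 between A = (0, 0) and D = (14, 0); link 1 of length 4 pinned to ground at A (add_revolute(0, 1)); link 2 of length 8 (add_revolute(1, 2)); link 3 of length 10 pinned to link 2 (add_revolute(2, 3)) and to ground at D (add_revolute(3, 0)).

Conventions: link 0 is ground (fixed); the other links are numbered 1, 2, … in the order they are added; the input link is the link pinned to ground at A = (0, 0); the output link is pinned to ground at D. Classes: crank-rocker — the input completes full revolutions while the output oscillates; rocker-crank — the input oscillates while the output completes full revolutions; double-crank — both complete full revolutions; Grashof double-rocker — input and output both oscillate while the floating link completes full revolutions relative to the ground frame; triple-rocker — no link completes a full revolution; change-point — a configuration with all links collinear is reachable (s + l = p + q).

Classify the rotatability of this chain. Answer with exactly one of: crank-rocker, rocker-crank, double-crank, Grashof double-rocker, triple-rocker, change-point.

lengths: ground=14, input=4, coupler=8, output=10
sorted: s=4 (shortest), l=14 (longest), p+q=18
s + l = 18 vs p + q = 18
s + l = p + q → change-point (collinear configuration reachable)

change-point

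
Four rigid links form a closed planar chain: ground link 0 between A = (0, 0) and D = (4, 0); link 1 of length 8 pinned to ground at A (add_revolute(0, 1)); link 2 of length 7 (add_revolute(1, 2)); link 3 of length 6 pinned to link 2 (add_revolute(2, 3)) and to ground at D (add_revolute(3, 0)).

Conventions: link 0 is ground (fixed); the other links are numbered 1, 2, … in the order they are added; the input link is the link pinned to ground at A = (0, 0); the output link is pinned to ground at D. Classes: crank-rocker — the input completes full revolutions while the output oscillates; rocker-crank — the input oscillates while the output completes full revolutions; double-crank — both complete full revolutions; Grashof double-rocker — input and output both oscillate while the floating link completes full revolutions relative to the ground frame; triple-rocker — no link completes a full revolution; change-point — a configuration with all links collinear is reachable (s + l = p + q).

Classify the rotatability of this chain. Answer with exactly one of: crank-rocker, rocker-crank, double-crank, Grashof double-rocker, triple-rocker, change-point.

lengths: ground=4, input=8, coupler=7, output=6
sorted: s=4 (shortest), l=8 (longest), p+q=13
s + l = 12 vs p + q = 13
s + l < p + q (Grashof) with shortest = ground link → double-crank

double-crank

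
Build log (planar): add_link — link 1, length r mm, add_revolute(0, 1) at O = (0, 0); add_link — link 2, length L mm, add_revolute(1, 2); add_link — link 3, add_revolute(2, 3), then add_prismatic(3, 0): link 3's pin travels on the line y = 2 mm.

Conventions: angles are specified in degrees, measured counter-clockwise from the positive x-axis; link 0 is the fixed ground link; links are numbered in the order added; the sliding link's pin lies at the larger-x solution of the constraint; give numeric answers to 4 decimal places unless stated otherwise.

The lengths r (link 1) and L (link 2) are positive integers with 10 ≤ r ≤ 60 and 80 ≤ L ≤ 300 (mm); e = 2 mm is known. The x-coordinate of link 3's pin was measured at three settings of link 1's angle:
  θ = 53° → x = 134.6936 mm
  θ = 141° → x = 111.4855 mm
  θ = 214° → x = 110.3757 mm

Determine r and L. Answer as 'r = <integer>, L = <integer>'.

constraint per measurement: (x − r cos θ)² + (r sin θ − e)² = L²
subtracting the θ₁ and θ₂ equations cancels the r² and L² terms:
r = (x₁² − x₂²) / (2[(x₁cos θ₁ + e sin θ₁) − (x₂cos θ₂ + e sin θ₂)]) = 17.0000 → r = 17
L² = (x₁ − r cos θ₁)² + (r sin θ₁ − e)² = 15624.9972 → L = 125.0000 → L = 125
check at θ₃=214°: x = 110.3757 (printed 110.3757) ✓

r = 17, L = 125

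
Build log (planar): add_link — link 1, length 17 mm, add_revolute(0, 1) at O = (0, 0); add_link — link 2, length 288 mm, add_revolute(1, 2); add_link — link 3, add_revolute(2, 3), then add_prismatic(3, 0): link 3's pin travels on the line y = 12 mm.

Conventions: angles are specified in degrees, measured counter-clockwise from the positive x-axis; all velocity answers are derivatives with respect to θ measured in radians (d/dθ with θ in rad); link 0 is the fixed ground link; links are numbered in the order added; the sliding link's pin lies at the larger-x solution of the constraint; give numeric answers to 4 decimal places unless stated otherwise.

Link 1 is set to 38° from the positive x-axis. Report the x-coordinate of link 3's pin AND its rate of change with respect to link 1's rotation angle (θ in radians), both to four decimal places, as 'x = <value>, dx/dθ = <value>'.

geometry: r = 17 mm, L = 288 mm, e = 12 mm
crank pin P = (r cos θ, r sin θ) = (13.396183, 10.466245)
h = r sin θ − e = 10.466245 − 12 = -1.533755
x = r cos θ + √(L² − h²) = 13.396183 + 287.995916 = 301.392099
dx/dθ = −r sin θ − h·r cos θ/√(L² − h²) (θ in radians; h = -1.533755) = -10.394902

x = 301.3921, dx/dθ = -10.3949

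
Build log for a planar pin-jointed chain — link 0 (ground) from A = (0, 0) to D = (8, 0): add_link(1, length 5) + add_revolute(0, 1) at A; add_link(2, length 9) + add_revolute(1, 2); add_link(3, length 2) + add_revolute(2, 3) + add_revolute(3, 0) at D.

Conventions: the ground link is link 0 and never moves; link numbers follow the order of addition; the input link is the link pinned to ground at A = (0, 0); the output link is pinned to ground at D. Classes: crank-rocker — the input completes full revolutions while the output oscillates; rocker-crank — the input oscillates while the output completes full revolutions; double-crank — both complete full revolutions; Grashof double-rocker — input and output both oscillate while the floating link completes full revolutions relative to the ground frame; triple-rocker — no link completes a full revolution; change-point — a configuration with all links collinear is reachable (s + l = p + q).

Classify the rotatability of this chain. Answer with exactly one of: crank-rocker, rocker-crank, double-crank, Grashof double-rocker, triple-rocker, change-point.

lengths: ground=8, input=5, coupler=9, output=2
sorted: s=2 (shortest), l=9 (longest), p+q=13
s + l = 11 vs p + q = 13
s + l < p + q (Grashof) with shortest = output link → rocker-crank

rocker-crank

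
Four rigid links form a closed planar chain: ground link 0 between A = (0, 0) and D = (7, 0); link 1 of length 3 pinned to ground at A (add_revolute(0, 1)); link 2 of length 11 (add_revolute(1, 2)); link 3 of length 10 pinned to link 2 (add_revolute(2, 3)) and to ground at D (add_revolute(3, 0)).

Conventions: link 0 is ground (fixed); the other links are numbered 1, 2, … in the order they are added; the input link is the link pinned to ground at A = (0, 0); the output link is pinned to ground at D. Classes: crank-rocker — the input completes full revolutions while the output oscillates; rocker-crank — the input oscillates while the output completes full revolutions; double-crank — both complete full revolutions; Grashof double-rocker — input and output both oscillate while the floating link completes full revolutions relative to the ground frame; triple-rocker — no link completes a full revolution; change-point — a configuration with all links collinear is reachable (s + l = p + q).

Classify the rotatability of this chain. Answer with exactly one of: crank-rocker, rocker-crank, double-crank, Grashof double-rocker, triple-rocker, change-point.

lengths: ground=7, input=3, coupler=11, output=10
sorted: s=3 (shortest), l=11 (longest), p+q=17
s + l = 14 vs p + q = 17
s + l < p + q (Grashof) with shortest = input link → crank-rocker

crank-rocker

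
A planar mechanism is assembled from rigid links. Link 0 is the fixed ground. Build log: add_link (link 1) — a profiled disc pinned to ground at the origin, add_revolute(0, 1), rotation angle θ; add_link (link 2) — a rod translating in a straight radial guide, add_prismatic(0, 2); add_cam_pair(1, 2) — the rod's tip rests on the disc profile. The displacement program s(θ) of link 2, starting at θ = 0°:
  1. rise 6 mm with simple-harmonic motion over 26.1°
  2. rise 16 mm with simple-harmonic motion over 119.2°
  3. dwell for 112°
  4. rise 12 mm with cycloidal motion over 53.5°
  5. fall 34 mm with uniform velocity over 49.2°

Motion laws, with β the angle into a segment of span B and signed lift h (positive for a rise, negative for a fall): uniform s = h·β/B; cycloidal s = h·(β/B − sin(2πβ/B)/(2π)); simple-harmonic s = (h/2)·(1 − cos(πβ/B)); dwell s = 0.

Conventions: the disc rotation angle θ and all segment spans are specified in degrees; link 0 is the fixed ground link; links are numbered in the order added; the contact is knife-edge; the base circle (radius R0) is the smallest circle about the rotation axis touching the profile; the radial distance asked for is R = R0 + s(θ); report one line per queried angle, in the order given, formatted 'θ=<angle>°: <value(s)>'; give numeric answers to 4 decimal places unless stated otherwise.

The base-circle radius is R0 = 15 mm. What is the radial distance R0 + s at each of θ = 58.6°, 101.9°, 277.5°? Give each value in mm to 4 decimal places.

seg 1 [0°–26.1°] simple-harmonic, h=6: full span → s += 6 → s = 6.0000
seg 2 [26.1°–145.3°] simple-harmonic, h=16: θ=58.6° here. β=32.5, B=119.2. 16/2·(1 − cos(π·0.2727)) = 2.7597 → s = 8.7597
seg 2 [26.1°–145.3°] simple-harmonic, h=16: θ=101.9° here. β=75.8, B=119.2. 16/2·(1 − cos(π·0.6359)) = 11.3129 → s = 17.3129
seg 2 [26.1°–145.3°] simple-harmonic, h=16: full span → s += 16 → s = 22.0000
seg 3 [145.3°–257.3°] dwell: s stays 22.0000
seg 4 [257.3°–310.8°] cycloidal, h=12: θ=277.5° here. β=20.2, B=53.5. 12·(0.3776 − sin(2π·0.3776)/(2π)) = 3.2023 → s = 25.2023
θ=58.6°: R = R0 + s = 15 + 8.7597 = 23.7597
θ=101.9°: R = R0 + s = 15 + 17.3129 = 32.3129
θ=277.5°: R = R0 + s = 15 + 25.2023 = 40.2023

θ=58.6°: 23.7597
θ=101.9°: 32.3129
θ=277.5°: 40.2023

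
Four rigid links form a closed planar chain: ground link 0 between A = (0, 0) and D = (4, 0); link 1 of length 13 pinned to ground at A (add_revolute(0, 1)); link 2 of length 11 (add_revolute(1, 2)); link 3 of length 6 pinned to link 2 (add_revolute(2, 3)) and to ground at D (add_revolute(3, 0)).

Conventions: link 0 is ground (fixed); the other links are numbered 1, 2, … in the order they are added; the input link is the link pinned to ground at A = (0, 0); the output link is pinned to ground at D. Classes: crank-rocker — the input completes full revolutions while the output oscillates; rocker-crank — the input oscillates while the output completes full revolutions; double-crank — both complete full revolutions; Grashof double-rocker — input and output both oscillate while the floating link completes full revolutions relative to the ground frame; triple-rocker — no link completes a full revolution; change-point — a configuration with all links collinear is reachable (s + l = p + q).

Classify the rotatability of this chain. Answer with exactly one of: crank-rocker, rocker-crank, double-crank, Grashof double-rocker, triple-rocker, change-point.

lengths: ground=4, input=13, coupler=11, output=6
sorted: s=4 (shortest), l=13 (longest), p+q=17
s + l = 17 vs p + q = 17
s + l = p + q → change-point (collinear configuration reachable)

change-point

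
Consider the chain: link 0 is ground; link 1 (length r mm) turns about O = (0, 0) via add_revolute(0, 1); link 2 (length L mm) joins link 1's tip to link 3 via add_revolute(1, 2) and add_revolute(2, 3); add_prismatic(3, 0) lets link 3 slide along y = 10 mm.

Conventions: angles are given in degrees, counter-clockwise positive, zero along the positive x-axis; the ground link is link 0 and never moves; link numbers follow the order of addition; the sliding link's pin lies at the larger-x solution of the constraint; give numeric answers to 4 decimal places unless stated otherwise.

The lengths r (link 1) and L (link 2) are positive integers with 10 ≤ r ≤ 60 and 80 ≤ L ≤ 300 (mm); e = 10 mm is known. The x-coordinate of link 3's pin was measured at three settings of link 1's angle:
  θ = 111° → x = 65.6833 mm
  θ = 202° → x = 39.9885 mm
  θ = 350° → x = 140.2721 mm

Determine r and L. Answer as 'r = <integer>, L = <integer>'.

constraint per measurement: (x − r cos θ)² + (r sin θ − e)² = L²
subtracting the θ₁ and θ₂ equations cancels the r² and L² terms:
r = (x₁² − x₂²) / (2[(x₁cos θ₁ + e sin θ₁) − (x₂cos θ₂ + e sin θ₂)]) = 51.0000 → r = 51
L² = (x₁ − r cos θ₁)² + (r sin θ₁ − e)² = 8464.0004 → L = 92.0000 → L = 92
check at θ₃=350°: x = 140.2721 (printed 140.2721) ✓

r = 51, L = 92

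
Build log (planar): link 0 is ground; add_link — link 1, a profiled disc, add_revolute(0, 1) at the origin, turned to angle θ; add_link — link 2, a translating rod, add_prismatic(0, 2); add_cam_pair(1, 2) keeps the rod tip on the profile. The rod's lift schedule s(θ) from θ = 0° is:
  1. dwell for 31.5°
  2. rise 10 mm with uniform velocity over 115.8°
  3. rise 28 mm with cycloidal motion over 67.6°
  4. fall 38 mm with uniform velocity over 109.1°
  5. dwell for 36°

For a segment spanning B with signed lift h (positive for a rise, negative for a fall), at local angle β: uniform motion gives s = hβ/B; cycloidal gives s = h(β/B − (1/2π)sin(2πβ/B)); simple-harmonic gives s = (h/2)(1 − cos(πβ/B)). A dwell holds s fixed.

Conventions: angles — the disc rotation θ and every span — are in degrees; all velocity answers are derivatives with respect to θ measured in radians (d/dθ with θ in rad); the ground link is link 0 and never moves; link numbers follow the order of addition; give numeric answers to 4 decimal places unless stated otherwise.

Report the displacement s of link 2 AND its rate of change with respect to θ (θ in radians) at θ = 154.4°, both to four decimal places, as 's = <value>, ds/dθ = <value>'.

seg 1 [0°–31.5°] dwell: s stays 0.0000
seg 2 [31.5°–147.3°] uniform, h=10: full span → s += 10 → s = 10.0000
seg 3 [147.3°–214.9°] cycloidal, h=28: θ=154.4° here. β=7.1, B=67.6. 28·(0.1050 − sin(2π·0.1050)/(2π)) = 0.2089 → s = 10.2089
velocity in seg [147.3°–214.9°] (cycloidal), θ in radians: β = 7.1° = 0.1239 rad, B = 67.6° = 1.1798 rad; ds/dθ = (h/B)(1 − cos(2πβ/B)) = (28/1.1798)(1 − cos(2π·0.1050)) = 4.982741 mm/rad

s = 10.2089, ds/dθ = 4.9827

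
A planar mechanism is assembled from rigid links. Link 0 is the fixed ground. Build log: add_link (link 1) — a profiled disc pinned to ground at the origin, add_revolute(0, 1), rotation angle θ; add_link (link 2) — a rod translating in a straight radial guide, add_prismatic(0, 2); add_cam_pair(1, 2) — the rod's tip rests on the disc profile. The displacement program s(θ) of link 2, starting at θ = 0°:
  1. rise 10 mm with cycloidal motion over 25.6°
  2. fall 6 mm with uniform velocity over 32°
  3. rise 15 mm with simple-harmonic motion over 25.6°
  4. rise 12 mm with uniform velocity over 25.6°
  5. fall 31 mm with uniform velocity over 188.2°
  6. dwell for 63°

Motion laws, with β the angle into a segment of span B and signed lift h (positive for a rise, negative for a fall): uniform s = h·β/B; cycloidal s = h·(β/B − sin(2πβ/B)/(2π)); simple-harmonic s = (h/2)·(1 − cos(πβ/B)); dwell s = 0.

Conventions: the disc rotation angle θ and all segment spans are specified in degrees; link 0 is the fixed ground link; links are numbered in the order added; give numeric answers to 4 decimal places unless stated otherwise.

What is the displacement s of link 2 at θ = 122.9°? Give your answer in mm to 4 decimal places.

seg 1 [0°–25.6°] cycloidal, h=10: full span → s += 10 → s = 10.0000
seg 2 [25.6°–57.6°] uniform, h=-6: full span → s += -6 → s = 4.0000
seg 3 [57.6°–83.2°] simple-harmonic, h=15: full span → s += 15 → s = 19.0000
seg 4 [83.2°–108.8°] uniform, h=12: full span → s += 12 → s = 31.0000
seg 5 [108.8°–297°] uniform, h=-31: θ=122.9° here. β=14.1, B=188.2. -31·14.1/188.2 = -2.3225 → s = 28.6775

28.6775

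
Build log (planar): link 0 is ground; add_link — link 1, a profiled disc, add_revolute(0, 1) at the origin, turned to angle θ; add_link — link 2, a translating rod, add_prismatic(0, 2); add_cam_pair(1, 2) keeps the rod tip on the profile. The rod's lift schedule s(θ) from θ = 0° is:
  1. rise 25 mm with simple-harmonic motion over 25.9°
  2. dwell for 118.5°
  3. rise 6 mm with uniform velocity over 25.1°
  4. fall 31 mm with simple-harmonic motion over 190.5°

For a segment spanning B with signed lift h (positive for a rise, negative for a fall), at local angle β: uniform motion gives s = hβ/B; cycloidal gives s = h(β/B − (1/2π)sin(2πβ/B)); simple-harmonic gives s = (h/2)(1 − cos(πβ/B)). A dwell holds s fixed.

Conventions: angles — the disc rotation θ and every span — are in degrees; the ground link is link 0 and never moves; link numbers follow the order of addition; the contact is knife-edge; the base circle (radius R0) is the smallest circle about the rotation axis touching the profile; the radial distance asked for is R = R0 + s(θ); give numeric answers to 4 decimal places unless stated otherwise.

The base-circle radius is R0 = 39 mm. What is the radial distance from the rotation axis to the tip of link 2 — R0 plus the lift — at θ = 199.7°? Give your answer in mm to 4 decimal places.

seg 1 [0°–25.9°] simple-harmonic, h=25: full span → s += 25 → s = 25.0000
seg 2 [25.9°–144.4°] dwell: s stays 25.0000
seg 3 [144.4°–169.5°] uniform, h=6: full span → s += 6 → s = 31.0000
seg 4 [169.5°–360°] simple-harmonic, h=-31: θ=199.7° here. β=30.2, B=190.5. -31/2·(1 − cos(π·0.1585)) = -1.8829 → s = 29.1171
R = R0 + s = 39 + 29.1171 = 68.1171

68.1171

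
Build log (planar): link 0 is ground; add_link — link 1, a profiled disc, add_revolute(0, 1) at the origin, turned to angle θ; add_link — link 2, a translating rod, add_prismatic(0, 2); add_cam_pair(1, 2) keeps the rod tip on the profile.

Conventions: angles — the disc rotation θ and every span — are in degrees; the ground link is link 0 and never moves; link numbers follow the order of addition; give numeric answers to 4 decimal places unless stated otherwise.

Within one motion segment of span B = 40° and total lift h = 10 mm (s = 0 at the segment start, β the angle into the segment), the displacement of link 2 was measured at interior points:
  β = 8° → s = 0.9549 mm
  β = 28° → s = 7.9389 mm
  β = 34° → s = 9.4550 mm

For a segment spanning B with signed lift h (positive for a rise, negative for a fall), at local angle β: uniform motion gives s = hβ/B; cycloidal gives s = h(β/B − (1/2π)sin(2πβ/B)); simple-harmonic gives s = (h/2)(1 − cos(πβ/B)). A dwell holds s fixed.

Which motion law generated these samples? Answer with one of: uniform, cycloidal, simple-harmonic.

candidates at β/B = r: uniform s = h·r (linear in β); cycloidal s = h·(r − sin(2πr)/(2π)); simple-harmonic s = (h/2)(1 − cos(πr))
β=8°: printed 0.9549 | uniform 2.0000, cycloidal 0.4863, simple-harmonic 0.9549
β=28°: printed 7.9389 | uniform 7.0000, cycloidal 8.5137, simple-harmonic 7.9389
β=34°: printed 9.4550 | uniform 8.5000, cycloidal 9.7876, simple-harmonic 9.4550
only one law matches every sample → simple-harmonic

simple-harmonic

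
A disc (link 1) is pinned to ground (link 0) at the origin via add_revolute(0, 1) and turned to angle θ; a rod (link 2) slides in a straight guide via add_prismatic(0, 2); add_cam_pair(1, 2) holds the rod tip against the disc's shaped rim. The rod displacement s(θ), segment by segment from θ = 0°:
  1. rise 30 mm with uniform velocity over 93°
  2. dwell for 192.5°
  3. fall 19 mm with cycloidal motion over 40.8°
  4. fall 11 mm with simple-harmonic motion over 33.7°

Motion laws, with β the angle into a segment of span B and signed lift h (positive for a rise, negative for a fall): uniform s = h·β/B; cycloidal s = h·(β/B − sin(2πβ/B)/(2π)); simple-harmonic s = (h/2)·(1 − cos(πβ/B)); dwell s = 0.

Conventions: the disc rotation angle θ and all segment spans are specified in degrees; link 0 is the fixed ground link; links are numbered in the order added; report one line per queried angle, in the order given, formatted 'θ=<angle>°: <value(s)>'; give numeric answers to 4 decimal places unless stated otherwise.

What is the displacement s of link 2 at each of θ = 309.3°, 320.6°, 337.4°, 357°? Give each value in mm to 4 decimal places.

segment 1 (0° to 93°, uniform, h = 30) is passed completely: s = 0.0000 + (30) = 30.0000
segment 2 (93° to 285.5°, dwell): s unchanged at 30.0000
θ = 309.3° falls in segment 3 (285.5° to 326.3°, cycloidal, h = -19): β = 309.3 − 285.5 = 23.8°, B = 40.8°; Δs = -19·(0.5833 − sin(2π·0.5833)/(2π)) = -12.5953; s = 30.0000 − 12.5953 = 17.4047
θ = 320.6° falls in segment 3 (285.5° to 326.3°, cycloidal, h = -19): β = 320.6 − 285.5 = 35.1°, B = 40.8°; Δs = -19·(0.8603 − sin(2π·0.8603)/(2π)) = -18.6720; s = 30.0000 − 18.6720 = 11.3280
segment 3 (285.5° to 326.3°, cycloidal, h = -19) is passed completely: s = 30.0000 + (-19) = 11.0000
θ = 337.4° falls in segment 4 (326.3° to 360°, simple-harmonic, h = -11): β = 337.4 − 326.3 = 11.1°, B = 33.7°; Δs = -11/2·(1 − cos(π·0.3294)) = -2.6910; s = 11.0000 − 2.6910 = 8.3090
θ = 357° falls in segment 4 (326.3° to 360°, simple-harmonic, h = -11): β = 357 − 326.3 = 30.7°, B = 33.7°; Δs = -11/2·(1 − cos(π·0.9110)) = -10.7863; s = 11.0000 − 10.7863 = 0.2137

θ=309.3°: 17.4047
θ=320.6°: 11.3280
θ=337.4°: 8.3090
θ=357°: 0.2137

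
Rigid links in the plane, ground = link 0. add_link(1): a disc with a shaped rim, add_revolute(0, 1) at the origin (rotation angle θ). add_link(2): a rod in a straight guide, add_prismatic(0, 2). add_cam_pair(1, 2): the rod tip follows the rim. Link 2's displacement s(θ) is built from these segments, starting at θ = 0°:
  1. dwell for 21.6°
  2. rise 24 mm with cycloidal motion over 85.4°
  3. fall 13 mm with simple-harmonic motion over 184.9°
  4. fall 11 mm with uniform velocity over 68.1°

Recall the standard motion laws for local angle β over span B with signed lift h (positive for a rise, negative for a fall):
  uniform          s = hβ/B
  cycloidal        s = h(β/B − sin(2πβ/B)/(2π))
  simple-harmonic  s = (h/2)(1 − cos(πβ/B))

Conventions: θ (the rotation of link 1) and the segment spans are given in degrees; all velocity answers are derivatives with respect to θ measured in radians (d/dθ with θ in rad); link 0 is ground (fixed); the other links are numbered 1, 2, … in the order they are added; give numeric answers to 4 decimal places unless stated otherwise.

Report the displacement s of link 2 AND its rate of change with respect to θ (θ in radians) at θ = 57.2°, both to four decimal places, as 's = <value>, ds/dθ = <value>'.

segment 1 (0° to 21.6°, dwell): s unchanged at 0.0000
θ = 57.2° falls in segment 2 (21.6° to 107°, cycloidal, h = 24): β = 57.2 − 21.6 = 35.6°, B = 85.4°; Δs = 24·(0.4169 − sin(2π·0.4169)/(2π)) = 8.0989; s = 0.0000 + 8.0989 = 8.0989
velocity in seg [21.6°–107°] (cycloidal), θ in radians: β = 35.6° = 0.6213 rad, B = 85.4° = 1.4905 rad; ds/dθ = (h/B)(1 − cos(2πβ/B)) = (24/1.4905)(1 − cos(2π·0.4169)) = 30.056339 mm/rad

s = 8.0989, ds/dθ = 30.0563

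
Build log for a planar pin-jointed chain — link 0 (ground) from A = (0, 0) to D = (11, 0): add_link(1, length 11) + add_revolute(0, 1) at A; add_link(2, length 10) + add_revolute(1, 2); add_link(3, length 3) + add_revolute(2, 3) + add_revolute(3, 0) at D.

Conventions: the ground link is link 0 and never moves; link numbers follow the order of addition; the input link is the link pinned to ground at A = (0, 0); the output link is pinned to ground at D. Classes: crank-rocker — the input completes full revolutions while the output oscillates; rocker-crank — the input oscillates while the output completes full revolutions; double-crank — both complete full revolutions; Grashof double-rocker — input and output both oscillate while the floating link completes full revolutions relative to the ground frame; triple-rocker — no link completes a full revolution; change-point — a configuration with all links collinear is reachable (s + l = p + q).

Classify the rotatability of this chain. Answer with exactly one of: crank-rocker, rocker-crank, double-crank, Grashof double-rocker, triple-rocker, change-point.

lengths: ground=11, input=11, coupler=10, output=3
sorted: s=3 (shortest), l=11 (longest), p+q=21
s + l = 14 vs p + q = 21
s + l < p + q (Grashof) with shortest = output link → rocker-crank

rocker-crank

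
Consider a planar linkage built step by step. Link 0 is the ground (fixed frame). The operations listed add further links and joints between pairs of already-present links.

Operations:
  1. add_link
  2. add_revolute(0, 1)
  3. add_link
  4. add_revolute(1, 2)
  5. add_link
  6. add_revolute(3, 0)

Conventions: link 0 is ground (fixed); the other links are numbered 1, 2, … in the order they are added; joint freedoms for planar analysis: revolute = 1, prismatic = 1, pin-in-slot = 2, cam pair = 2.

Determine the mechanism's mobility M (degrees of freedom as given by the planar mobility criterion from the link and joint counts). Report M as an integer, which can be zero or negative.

link 0 = ground. State L|J1|J2 = 1|0|0
+link1  2|0|0
R(0,1) f=1→J1  2|1|0
+link2  3|1|0
R(1,2) f=1→J1  3|2|0
+link3  4|2|0
R(3,0) f=1→J1  4|3|0
M = 3(4−1)−2·3−0 = 9−6−0 = 3

M = 3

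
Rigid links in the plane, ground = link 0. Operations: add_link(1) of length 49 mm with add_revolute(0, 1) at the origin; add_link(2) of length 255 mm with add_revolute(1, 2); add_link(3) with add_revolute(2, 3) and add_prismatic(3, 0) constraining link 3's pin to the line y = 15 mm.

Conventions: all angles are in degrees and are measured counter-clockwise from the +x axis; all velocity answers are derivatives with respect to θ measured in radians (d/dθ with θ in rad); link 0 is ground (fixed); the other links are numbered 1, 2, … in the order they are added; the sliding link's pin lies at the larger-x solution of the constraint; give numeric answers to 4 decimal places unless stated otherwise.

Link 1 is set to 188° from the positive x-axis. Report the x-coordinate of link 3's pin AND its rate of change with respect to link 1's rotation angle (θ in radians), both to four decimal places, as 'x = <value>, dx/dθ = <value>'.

geometry: r = 49 mm, L = 255 mm, e = 15 mm
crank pin P = (r cos θ, r sin θ) = (-48.523135, -6.819482)
h = r sin θ − e = -6.819482 − 15 = -21.819482
x = r cos θ + √(L² − h²) = -48.523135 + 254.064776 = 205.541640
dx/dθ = −r sin θ − h·r cos θ/√(L² − h²) (θ in radians; h = -21.819482) = 2.652239

x = 205.5416, dx/dθ = 2.6522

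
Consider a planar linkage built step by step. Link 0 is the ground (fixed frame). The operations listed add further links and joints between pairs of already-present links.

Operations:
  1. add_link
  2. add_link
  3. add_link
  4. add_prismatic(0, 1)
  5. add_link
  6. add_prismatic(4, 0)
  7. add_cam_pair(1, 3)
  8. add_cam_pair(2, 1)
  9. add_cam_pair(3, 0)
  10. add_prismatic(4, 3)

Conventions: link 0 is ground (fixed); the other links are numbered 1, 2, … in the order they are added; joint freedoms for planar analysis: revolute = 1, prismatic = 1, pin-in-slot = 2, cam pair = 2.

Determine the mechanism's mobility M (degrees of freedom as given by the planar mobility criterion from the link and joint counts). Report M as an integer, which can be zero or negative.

link 0 = ground. State L|J1|J2 = 1|0|0
+link1  2|0|0
+link2  3|0|0
+link3  4|0|0
P(0,1) f=1→J1  4|1|0
+link4  5|1|0
P(4,0) f=1→J1  5|2|0
C(1,3) f=2→J2  5|2|1
C(2,1) f=2→J2  5|2|2
C(3,0) f=2→J2  5|2|3
P(4,3) f=1→J1  5|3|3
M = 3(5−1)−2·3−3 = 12−6−3 = 3

M = 3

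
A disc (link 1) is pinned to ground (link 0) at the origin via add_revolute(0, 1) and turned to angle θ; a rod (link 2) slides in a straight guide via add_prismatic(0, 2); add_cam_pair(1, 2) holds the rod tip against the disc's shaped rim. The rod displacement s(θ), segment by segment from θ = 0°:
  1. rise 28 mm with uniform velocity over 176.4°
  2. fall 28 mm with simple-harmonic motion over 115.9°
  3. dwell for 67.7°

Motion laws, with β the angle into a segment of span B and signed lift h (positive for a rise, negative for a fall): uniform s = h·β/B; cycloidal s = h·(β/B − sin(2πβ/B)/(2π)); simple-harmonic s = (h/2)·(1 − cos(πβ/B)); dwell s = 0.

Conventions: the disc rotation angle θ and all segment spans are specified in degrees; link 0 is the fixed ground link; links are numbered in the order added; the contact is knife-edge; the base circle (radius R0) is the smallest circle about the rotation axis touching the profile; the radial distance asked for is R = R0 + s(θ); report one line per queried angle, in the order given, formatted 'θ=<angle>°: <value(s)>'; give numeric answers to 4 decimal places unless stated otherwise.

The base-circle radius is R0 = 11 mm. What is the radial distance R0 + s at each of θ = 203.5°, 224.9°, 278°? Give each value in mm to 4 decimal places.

segment 1 (0° to 176.4°, uniform, h = 28) is passed completely: s = 0.0000 + (28) = 28.0000
θ = 203.5° falls in segment 2 (176.4° to 292.3°, simple-harmonic, h = -28): β = 203.5 − 176.4 = 27.1°, B = 115.9°; Δs = -28/2·(1 − cos(π·0.2338)) = -3.6104; s = 28.0000 − 3.6104 = 24.3896
θ = 224.9° falls in segment 2 (176.4° to 292.3°, simple-harmonic, h = -28): β = 224.9 − 176.4 = 48.5°, B = 115.9°; Δs = -28/2·(1 − cos(π·0.4185)) = -10.4530; s = 28.0000 − 10.4530 = 17.5470
θ = 278° falls in segment 2 (176.4° to 292.3°, simple-harmonic, h = -28): β = 278 − 176.4 = 101.6°, B = 115.9°; Δs = -28/2·(1 − cos(π·0.8766)) = -26.9614; s = 28.0000 − 26.9614 = 1.0386
θ=203.5°: R = R0 + s = 11 + 24.3896 = 35.3896
θ=224.9°: R = R0 + s = 11 + 17.5470 = 28.5470
θ=278°: R = R0 + s = 11 + 1.0386 = 12.0386

θ=203.5°: 35.3896
θ=224.9°: 28.5470
θ=278°: 12.0386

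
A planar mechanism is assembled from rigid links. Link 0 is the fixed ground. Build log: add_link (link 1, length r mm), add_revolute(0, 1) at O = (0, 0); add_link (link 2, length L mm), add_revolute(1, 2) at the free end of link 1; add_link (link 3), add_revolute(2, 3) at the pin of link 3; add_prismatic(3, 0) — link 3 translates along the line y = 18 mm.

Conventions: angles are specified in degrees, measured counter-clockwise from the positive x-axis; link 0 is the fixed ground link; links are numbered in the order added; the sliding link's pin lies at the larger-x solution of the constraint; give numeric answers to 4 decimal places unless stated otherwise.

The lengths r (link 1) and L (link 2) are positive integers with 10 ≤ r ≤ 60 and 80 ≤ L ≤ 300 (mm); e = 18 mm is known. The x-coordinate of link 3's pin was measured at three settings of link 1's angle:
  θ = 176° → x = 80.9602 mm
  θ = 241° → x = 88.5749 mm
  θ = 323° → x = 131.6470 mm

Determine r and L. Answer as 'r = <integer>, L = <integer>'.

constraint per measurement: (x − r cos θ)² + (r sin θ − e)² = L²
subtracting the θ₁ and θ₂ equations cancels the r² and L² terms:
r = (x₁² − x₂²) / (2[(x₁cos θ₁ + e sin θ₁) − (x₂cos θ₂ + e sin θ₂)]) = 30.9995 → r = 31
L² = (x₁ − r cos θ₁)² + (r sin θ₁ − e)² = 12769.0108 → L = 113.0000 → L = 113
check at θ₃=323°: x = 131.6470 (printed 131.6470) ✓

r = 31, L = 113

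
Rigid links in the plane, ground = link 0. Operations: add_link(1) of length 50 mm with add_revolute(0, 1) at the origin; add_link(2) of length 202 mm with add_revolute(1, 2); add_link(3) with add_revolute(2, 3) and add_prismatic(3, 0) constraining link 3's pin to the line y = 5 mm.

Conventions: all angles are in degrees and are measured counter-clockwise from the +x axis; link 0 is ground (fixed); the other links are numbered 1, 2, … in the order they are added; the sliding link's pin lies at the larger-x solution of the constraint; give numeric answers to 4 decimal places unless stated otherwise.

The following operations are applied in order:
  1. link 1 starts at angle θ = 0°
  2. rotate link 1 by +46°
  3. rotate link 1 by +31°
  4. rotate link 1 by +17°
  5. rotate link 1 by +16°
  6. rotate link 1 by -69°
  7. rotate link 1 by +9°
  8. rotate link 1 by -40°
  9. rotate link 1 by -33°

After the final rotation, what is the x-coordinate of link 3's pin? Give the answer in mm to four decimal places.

geometry: r = 50 mm, L = 202 mm, e = 5 mm; θ starts at 0°
rotate link 1 by +46°: θ ← 0° +46° = 46°
rotate link 1 by +31°: θ ← 46° +31° = 77°
rotate link 1 by +17°: θ ← 77° +17° = 94°
rotate link 1 by +16°: θ ← 94° +16° = 110°
rotate link 1 by -69°: θ ← 110° -69° = 41°
rotate link 1 by +9°: θ ← 41° +9° = 50°
rotate link 1 by -40°: θ ← 50° -40° = 10°
rotate link 1 by -33°: θ ← 10° -33° = -23°
crank pin P = (r cos θ, r sin θ) = (46.025243, -19.536556)
h = r sin θ − e = -19.536556 − 5 = -24.536556
x = r cos θ + √(L² − h²) = 46.025243 + 200.504258 = 246.529500

246.5295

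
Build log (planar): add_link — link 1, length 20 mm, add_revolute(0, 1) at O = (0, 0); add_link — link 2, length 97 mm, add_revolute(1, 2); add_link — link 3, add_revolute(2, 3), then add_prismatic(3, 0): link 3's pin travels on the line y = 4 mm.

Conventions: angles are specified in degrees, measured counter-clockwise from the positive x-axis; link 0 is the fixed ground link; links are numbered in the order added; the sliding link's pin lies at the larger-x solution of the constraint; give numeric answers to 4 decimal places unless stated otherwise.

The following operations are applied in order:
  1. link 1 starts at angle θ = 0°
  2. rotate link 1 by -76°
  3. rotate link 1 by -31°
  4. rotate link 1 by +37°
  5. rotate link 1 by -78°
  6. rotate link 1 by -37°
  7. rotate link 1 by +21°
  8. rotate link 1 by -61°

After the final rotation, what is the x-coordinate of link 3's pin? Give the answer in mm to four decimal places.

geometry: r = 20 mm, L = 97 mm, e = 4 mm; θ starts at 0°
rotate link 1 by -76°: θ ← 0° -76° = -76°
rotate link 1 by -31°: θ ← -76° -31° = -107°
rotate link 1 by +37°: θ ← -107° +37° = -70°
rotate link 1 by -78°: θ ← -70° -78° = -148°
rotate link 1 by -37°: θ ← -148° -37° = -185°
rotate link 1 by +21°: θ ← -185° +21° = -164°
rotate link 1 by -61°: θ ← -164° -61° = -225°
crank pin P = (r cos θ, r sin θ) = (-14.142136, 14.142136)
h = r sin θ − e = 14.142136 − 4 = 10.142136
x = r cos θ + √(L² − h²) = -14.142136 + 96.468322 = 82.326186

82.3262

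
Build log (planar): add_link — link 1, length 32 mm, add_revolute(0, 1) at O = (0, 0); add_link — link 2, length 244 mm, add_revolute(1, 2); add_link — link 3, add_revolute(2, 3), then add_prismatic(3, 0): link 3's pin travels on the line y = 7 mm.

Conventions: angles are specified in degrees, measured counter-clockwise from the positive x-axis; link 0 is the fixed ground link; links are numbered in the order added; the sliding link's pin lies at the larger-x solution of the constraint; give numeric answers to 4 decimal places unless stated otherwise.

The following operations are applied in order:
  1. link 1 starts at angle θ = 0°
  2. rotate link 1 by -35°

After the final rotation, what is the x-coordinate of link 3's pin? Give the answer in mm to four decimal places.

geometry: r = 32 mm, L = 244 mm, e = 7 mm; θ starts at 0°
rotate link 1 by -35°: θ ← 0° -35° = -35°
crank pin P = (r cos θ, r sin θ) = (26.212865, -18.354446)
h = r sin θ − e = -18.354446 − 7 = -25.354446
x = r cos θ + √(L² − h²) = 26.212865 + 242.679113 = 268.891979

268.8920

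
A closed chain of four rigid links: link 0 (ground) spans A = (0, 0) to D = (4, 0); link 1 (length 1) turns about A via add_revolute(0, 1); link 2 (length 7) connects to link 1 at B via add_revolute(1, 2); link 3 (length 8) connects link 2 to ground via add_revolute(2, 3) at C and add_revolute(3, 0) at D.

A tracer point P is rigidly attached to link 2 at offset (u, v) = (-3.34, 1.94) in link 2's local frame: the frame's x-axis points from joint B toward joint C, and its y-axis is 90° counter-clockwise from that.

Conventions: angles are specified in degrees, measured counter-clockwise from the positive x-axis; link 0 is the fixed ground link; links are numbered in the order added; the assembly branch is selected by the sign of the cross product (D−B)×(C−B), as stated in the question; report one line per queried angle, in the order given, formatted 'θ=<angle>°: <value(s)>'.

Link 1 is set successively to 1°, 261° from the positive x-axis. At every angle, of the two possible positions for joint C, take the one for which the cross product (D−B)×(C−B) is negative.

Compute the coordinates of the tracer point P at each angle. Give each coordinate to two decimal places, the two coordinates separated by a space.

A=(0,0), D=(4.00,0)
θ=1°: B = A + 1.00·(cos1°, sin1°) = (0.9998, 0.0175)
θ=1°: |BD| = 3.0002
θ=1°: circle(B,7.00) ∩ circle(D,8.00): a=-0.9997, h=6.9282
θ=1°:   candidates: C₊=(0.0404,6.9514) cross=20.786; C₋=(-0.0402,-6.9049) cross=-20.786
θ=1°:   branch - wants cross < 0 → take C=(-0.0402,-6.9049) (cross=-20.786)
θ=1°: ex = (C−B)/|BC| = (-0.1486,-0.9889); ey = (0.9889,-0.1486)
θ=1°: P = B + -3.34·ex + 1.94·ey = (3.4146,3.0322)
θ=261°: B = A + 1.00·(cos261°, sin261°) = (-0.1564, -0.9877)
θ=261°: |BD| = 4.2722
θ=261°: circle(B,7.00) ∩ circle(D,8.00): a=0.3805, h=6.9896
θ=261°:   candidates: C₊=(-1.4021,5.9006) cross=29.861; C₋=(1.8297,-7.7000) cross=-29.861
θ=261°:   branch - wants cross < 0 → take C=(1.8297,-7.7000) (cross=-29.861)
θ=261°: ex = (C−B)/|BC| = (0.2837,-0.9589); ey = (0.9589,0.2837)
θ=261°: P = B + -3.34·ex + 1.94·ey = (0.7561,2.7655)

θ=1°: 3.41 3.03
θ=261°: 0.76 2.77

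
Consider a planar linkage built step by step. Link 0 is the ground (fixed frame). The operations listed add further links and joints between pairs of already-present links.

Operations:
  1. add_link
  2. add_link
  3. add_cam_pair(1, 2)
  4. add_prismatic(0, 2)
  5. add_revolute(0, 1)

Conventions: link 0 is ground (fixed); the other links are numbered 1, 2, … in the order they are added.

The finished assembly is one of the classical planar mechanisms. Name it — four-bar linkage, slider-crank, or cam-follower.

links: 3 (incl. ground); joints: 1 revolute, 1 prismatic, 1 higher (cam) pair, forming one closed loop
3 links, revolute + prismatic + higher pair in one loop → cam-follower

cam-follower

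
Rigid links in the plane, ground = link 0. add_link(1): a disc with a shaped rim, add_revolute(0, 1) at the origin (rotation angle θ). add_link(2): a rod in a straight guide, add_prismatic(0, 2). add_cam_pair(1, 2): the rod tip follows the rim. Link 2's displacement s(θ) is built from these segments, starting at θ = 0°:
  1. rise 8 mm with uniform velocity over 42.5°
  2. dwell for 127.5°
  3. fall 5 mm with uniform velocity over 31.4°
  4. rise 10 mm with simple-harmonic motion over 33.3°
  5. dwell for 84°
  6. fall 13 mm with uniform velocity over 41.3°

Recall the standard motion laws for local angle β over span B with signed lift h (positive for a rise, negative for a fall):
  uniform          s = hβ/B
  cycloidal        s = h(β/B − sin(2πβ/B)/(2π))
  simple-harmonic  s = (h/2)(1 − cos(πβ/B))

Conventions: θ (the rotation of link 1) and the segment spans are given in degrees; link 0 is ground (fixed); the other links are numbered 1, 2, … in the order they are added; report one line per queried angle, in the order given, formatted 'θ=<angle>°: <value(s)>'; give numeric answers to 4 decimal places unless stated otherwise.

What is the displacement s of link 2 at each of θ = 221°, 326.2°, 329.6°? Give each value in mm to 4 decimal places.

segment 1 (0° to 42.5°, uniform, h = 8) is passed completely: s = 0.0000 + (8) = 8.0000
segment 2 (42.5° to 170°, dwell): s unchanged at 8.0000
segment 3 (170° to 201.4°, uniform, h = -5) is passed completely: s = 8.0000 + (-5) = 3.0000
θ = 221° falls in segment 4 (201.4° to 234.7°, simple-harmonic, h = 10): β = 221 − 201.4 = 19.6°, B = 33.3°; Δs = 10/2·(1 − cos(π·0.5886)) = 6.3737; s = 3.0000 + 6.3737 = 9.3737
segment 4 (201.4° to 234.7°, simple-harmonic, h = 10) is passed completely: s = 3.0000 + (10) = 13.0000
segment 5 (234.7° to 318.7°, dwell): s unchanged at 13.0000
θ = 326.2° falls in segment 6 (318.7° to 360°, uniform, h = -13): β = 326.2 − 318.7 = 7.5°, B = 41.3°; Δs = -13·7.5/41.3 = -2.3608; s = 13.0000 − 2.3608 = 10.6392
θ = 329.6° falls in segment 6 (318.7° to 360°, uniform, h = -13): β = 329.6 − 318.7 = 10.9°, B = 41.3°; Δs = -13·10.9/41.3 = -3.4310; s = 13.0000 − 3.4310 = 9.5690

θ=221°: 9.3737
θ=326.2°: 10.6392
θ=329.6°: 9.5690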